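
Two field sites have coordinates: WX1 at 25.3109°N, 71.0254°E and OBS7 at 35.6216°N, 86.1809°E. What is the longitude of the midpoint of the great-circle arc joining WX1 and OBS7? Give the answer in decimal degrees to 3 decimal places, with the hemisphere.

Bx = cos φ₂ cos Δλ = 0.784609,  By = cos φ₂ sin Δλ = 0.212519
φₘ = atan2(sin φ₁ + sin φ₂, √((cos φ₁ + Bx)² + By²)) = 30.68573°
λₘ = λ₁ + atan2(By, cos φ₁ + Bx) = 78.19862°

78.199°E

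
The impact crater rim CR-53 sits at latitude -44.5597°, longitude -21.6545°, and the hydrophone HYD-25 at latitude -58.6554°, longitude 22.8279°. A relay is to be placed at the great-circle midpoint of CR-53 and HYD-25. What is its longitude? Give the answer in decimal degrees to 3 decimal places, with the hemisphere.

3.064°W

Bx = cos φ₂ cos Δλ = 0.371134,  By = cos φ₂ sin Δλ = 0.364488
φₘ = atan2(sin φ₁ + sin φ₂, √((cos φ₁ + Bx)² + By²)) = -53.68734°
λₘ = λ₁ + atan2(By, cos φ₁ + Bx) = -3.06408°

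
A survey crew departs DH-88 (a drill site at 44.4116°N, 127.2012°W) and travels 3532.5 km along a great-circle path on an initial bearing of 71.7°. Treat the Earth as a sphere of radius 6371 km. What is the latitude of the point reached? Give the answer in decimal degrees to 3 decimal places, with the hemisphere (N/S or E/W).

45.484°N

δ = d/R = 3532.5/6371 = 0.554466 rad
φ₂ = arcsin(sin φ₁ cos δ + cos φ₁ sin δ cos θ)
   = arcsin(0.69981·0.85018 + 0.71433·0.52649·0.31399) = 45.48384°
λ₂ = λ₁ + atan2(sin θ sin δ cos φ₁, cos δ − sin φ₁ sin φ₂) = -81.72513°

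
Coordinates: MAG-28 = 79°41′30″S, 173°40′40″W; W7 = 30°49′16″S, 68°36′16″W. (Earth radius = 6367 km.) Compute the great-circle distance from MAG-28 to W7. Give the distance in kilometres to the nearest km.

MAG-28: φ = -79.69167°, λ = -173.67778°
W7: φ = -30.82111°, λ = -68.60444°
Δφ = 48.8706°,  Δλ = 105.0733°
a = sin²(Δφ/2) + cos φ₁ cos φ₂ sin²(Δλ/2) = 0.267937
c = 2·arcsin(√a) = 1.088149 rad = 62.3463°
d = R·c = 6367 × 1.088149 = 6928.2 km

6928 km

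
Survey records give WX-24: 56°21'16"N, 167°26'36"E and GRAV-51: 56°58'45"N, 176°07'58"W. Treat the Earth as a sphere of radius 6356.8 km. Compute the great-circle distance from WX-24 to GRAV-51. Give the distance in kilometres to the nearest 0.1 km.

1001.3 km

WX-24: φ = +56.35444°, λ = +167.44333°
GRAV-51: φ = +56.97917°, λ = -176.13278°
Δφ = 0.6247°,  Δλ = 16.4239°
a = sin²(Δφ/2) + cos φ₁ cos φ₂ sin²(Δλ/2) = 0.006190
c = 2·arcsin(√a) = 0.157511 rad = 9.0247°
d = R·c = 6356.8 × 0.157511 = 1001.3 km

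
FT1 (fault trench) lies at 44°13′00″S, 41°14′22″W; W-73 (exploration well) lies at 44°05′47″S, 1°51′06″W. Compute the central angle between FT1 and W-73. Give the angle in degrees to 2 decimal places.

FT1: φ = -44.21667°, λ = -41.23944°
W-73: φ = -44.09639°, λ = -1.85167°
Δφ = 0.1203°,  Δλ = 39.3878°
a = sin²(Δφ/2) + cos φ₁ cos φ₂ sin²(Δλ/2) = 0.058455
c = 2·arcsin(√a) = 0.488390 rad = 27.9827°

27.98°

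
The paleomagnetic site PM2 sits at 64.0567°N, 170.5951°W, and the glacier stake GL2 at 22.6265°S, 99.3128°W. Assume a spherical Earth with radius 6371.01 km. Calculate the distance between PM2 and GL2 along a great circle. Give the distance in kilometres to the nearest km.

11397 km

Δφ = -86.6832°,  Δλ = 71.2823°
a = sin²(Δφ/2) + cos φ₁ cos φ₂ sin²(Δλ/2) = 0.608184
c = 2·arcsin(√a) = 1.788889 rad = 102.4958°
d = R·c = 6371.01 × 1.788889 = 11397.0 km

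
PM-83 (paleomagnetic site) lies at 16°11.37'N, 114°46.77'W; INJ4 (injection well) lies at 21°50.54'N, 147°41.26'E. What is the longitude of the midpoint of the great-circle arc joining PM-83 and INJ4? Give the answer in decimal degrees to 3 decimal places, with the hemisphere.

PM-83: φ = +16.18950°, λ = -114.77950°
INJ4: φ = +21.84233°, λ = +147.68767°
Bx = cos φ₂ cos Δλ = -0.121683,  By = cos φ₂ sin Δλ = -0.920201
φₘ = atan2(sin φ₁ + sin φ₂, √((cos φ₁ + Bx)² + By²)) = 27.59921°
λₘ = λ₁ + atan2(By, cos φ₁ + Bx) = -162.43377°

162.434°W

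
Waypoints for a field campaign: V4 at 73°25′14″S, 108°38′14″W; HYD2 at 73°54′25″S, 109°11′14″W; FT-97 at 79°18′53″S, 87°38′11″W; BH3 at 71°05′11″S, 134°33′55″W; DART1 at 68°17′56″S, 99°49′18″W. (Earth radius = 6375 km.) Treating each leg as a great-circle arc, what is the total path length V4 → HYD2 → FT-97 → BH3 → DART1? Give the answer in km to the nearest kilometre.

V4: φ = -73.42056°, λ = -108.63722°
HYD2: φ = -73.90694°, λ = -109.18722°
FT-97: φ = -79.31472°, λ = -87.63639°
BH3: φ = -71.08639°, λ = -134.56528°
DART1: φ = -68.29889°, λ = -99.82167°
V4→HYD2: c = 0.008908 rad, d = 56.79 km
HYD2→FT-97: c = 0.126922 rad, d = 809.13 km
FT-97→BH3: c = 0.242886 rad, d = 1548.40 km
BH3→DART1: c = 0.212780 rad, d = 1356.47 km
Total = 56.79 + 809.13 + 1548.40 + 1356.47 = 3770.79 km

3771 km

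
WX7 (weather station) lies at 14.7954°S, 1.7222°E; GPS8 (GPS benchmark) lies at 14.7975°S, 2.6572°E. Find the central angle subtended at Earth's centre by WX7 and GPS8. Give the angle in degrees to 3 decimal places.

0.904°

Δφ = -0.0021°,  Δλ = 0.9350°
a = sin²(Δφ/2) + cos φ₁ cos φ₂ sin²(Δλ/2) = 0.000062
c = 2·arcsin(√a) = 0.015778 rad = 0.9040°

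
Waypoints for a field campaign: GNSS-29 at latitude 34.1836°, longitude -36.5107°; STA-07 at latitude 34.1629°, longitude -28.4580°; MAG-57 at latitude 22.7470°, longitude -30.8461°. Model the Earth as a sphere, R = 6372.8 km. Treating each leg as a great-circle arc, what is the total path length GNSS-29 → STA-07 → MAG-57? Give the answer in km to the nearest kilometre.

2032 km

GNSS-29→STA-07: c = 0.116250 rad, d = 740.84 km
STA-07→MAG-57: c = 0.202566 rad, d = 1290.91 km
Total = 740.84 + 1290.91 = 2031.75 km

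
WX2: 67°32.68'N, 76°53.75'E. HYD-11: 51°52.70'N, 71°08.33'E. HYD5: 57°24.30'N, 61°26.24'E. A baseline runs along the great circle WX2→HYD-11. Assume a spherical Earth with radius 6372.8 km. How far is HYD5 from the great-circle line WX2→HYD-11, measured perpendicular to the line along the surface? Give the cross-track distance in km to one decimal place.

WX2: φ = +67.54467°, λ = +76.89583°
HYD-11: φ = +51.87833°, λ = +71.13883°
HYD5: φ = +57.40500°, λ = +61.43733°
δ₁₃ = central angle WX2→HYD5 = 0.215181 rad  (haversine)
θ₁₃ = bearing WX2→HYD5 = 222.257°,  θ₁₂ = bearing WX2→HYD-11 = 193.050°
dₓₜ = R·arcsin(sin δ₁₃ · sin(θ₁₃ − θ₁₂)) = 6372.8·arcsin(0.21352·sin(29.206°)) = 665.193 km
|dₓₜ| = 665.193 km

665.2 km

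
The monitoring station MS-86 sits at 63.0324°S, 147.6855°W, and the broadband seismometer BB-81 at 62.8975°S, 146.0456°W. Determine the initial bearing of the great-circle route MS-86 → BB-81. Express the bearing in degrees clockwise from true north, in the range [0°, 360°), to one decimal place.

Δλ = 1.6399°
y = sin Δλ · cos φ₂ = 0.013038
x = cos φ₁ sin φ₂ − sin φ₁ cos φ₂ cos Δλ = 0.002188
θ = atan2(y, x) = 80.4728° → 80.4728° (mod 360°)

80.5°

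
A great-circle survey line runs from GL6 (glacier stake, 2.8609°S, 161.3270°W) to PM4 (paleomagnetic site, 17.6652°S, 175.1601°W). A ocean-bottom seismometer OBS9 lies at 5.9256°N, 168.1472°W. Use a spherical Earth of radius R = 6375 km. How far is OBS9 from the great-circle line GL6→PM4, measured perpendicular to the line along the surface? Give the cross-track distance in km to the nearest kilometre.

1215 km

δ₁₃ = central angle GL6→OBS9 = 0.194032 rad  (haversine)
θ₁₃ = bearing GL6→OBS9 = 322.222°,  θ₁₂ = bearing GL6→PM4 = 221.567°
dₓₜ = R·arcsin(sin δ₁₃ · sin(θ₁₃ − θ₁₂)) = 6375·arcsin(0.19282·sin(100.655°)) = 1215.364 km
|dₓₜ| = 1215.364 km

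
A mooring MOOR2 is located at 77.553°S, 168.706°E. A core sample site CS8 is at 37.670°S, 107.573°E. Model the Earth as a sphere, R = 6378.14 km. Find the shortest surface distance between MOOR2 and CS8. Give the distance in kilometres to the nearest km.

Δφ = 39.8830°,  Δλ = -61.1330°
a = sin²(Δφ/2) + cos φ₁ cos φ₂ sin²(Δλ/2) = 0.160443
c = 2·arcsin(√a) = 0.824241 rad = 47.2256°
d = R·c = 6378.14 × 0.824241 = 5257.1 km

5257 km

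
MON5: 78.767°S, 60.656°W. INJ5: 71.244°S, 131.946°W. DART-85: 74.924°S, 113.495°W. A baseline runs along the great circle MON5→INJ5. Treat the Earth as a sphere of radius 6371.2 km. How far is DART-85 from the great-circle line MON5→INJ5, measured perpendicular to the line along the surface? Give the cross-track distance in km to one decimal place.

δ₁₃ = central angle MON5→DART-85 = 0.211629 rad  (haversine)
θ₁₃ = bearing MON5→DART-85 = 260.688°,  θ₁₂ = bearing MON5→INJ5 = 254.705°
dₓₜ = R·arcsin(sin δ₁₃ · sin(θ₁₃ − θ₁₂)) = 6371.2·arcsin(0.21005·sin(5.983°)) = 139.510 km
|dₓₜ| = 139.510 km

139.5 km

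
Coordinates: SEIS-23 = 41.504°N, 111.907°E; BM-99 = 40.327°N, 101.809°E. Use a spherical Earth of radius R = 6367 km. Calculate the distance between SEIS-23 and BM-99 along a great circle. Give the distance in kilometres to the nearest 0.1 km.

857.5 km

Δφ = -1.1770°,  Δλ = -10.0980°
a = sin²(Δφ/2) + cos φ₁ cos φ₂ sin²(Δλ/2) = 0.004528
c = 2·arcsin(√a) = 0.134677 rad = 7.7164°
d = R·c = 6367 × 0.134677 = 857.5 km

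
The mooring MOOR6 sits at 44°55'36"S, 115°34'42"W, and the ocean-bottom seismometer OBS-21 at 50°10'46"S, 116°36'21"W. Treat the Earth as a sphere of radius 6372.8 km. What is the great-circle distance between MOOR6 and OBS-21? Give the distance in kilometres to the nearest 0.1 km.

MOOR6: φ = -44.92667°, λ = -115.57833°
OBS-21: φ = -50.17944°, λ = -116.60583°
Δφ = -5.2528°,  Δλ = -1.0275°
a = sin²(Δφ/2) + cos φ₁ cos φ₂ sin²(Δλ/2) = 0.002136
c = 2·arcsin(√a) = 0.092471 rad = 5.2982°
d = R·c = 6372.8 × 0.092471 = 589.3 km

589.3 km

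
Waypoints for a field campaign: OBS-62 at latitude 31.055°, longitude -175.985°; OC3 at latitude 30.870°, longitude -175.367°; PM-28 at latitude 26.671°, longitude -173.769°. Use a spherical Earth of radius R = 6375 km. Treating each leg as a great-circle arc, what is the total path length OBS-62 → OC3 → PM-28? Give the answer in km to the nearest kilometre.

OBS-62→OC3: c = 0.009797 rad, d = 62.45 km
OC3→PM-28: c = 0.077253 rad, d = 492.49 km
Total = 62.45 + 492.49 = 554.94 km

555 km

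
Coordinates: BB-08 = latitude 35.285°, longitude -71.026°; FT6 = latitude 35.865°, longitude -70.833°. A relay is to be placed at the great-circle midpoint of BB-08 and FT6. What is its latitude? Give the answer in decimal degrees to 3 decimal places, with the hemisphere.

Bx = cos φ₂ cos Δλ = 0.810395,  By = cos φ₂ sin Δλ = 0.002730
φₘ = atan2(sin φ₁ + sin φ₂, √((cos φ₁ + Bx)² + By²)) = 35.57504°
λₘ = λ₁ + atan2(By, cos φ₁ + Bx) = -70.92985°

35.575°N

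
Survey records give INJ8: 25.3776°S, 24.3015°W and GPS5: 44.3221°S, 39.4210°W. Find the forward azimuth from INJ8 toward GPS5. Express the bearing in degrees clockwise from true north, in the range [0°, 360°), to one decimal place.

209.1°

Δλ = -15.1195°
y = sin Δλ · cos φ₂ = -0.186606
x = cos φ₁ sin φ₂ − sin φ₁ cos φ₂ cos Δλ = -0.335266
θ = atan2(y, x) = -150.9001° → 209.0999° (mod 360°)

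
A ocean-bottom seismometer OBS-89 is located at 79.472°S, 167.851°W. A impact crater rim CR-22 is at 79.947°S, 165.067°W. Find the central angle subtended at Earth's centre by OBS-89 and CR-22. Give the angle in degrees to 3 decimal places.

0.688°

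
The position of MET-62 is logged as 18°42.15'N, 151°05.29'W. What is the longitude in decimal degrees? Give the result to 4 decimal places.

151.0882°W

151° + 5.29′/60 = 151 + 0.08817 = 151.0882°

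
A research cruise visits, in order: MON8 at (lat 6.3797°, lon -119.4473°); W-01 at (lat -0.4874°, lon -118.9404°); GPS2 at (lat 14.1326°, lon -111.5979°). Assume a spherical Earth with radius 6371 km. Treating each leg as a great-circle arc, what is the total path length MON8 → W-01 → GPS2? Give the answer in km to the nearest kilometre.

MON8→W-01: c = 0.120178 rad, d = 765.66 km
W-01→GPS2: c = 0.284972 rad, d = 1815.56 km
Total = 765.66 + 1815.56 = 2581.21 km

2581 km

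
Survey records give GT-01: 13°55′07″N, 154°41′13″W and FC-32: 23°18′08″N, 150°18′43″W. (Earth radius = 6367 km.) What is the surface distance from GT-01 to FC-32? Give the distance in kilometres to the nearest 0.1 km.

GT-01: φ = +13.91861°, λ = -154.68694°
FC-32: φ = +23.30222°, λ = -150.31194°
Δφ = 9.3836°,  Δλ = 4.3750°
a = sin²(Δφ/2) + cos φ₁ cos φ₂ sin²(Δλ/2) = 0.007989
c = 2·arcsin(√a) = 0.179006 rad = 10.2563°
d = R·c = 6367 × 0.179006 = 1139.7 km

1139.7 km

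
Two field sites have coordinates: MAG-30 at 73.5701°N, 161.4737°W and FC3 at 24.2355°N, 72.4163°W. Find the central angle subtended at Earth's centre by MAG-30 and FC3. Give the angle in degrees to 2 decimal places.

66.55°

Δφ = -49.3346°,  Δλ = 89.0574°
a = sin²(Δφ/2) + cos φ₁ cos φ₂ sin²(Δλ/2) = 0.301015
c = 2·arcsin(√a) = 1.161494 rad = 66.5487°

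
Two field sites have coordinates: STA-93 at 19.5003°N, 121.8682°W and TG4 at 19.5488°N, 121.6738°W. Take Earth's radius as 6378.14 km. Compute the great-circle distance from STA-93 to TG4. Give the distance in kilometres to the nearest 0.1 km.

21.1 km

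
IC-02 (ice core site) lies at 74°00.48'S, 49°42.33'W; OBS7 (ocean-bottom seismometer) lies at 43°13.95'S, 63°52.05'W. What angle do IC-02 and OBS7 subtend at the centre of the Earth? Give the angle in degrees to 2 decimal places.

IC-02: φ = -74.00800°, λ = -49.70550°
OBS7: φ = -43.23250°, λ = -63.86750°
Δφ = 30.7755°,  Δλ = -14.1620°
a = sin²(Δφ/2) + cos φ₁ cos φ₂ sin²(Δλ/2) = 0.073461
c = 2·arcsin(√a) = 0.548940 rad = 31.4519°

31.45°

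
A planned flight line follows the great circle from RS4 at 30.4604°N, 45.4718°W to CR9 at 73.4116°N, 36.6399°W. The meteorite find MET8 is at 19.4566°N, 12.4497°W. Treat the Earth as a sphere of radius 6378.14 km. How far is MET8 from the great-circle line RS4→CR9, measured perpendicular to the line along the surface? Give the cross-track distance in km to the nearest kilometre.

δ₁₃ = central angle RS4→MET8 = 0.554199 rad  (haversine)
θ₁₃ = bearing RS4→MET8 = 102.473°,  θ₁₂ = bearing RS4→CR9 = 3.672°
dₓₜ = R·arcsin(sin δ₁₃ · sin(θ₁₃ − θ₁₂)) = 6378.14·arcsin(0.52626·sin(98.801°)) = 3488.383 km
|dₓₜ| = 3488.383 km

3488 km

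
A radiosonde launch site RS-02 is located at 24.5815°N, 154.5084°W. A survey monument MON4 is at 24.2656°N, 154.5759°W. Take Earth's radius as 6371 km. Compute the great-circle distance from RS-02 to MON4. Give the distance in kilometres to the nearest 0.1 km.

Δφ = -0.3159°,  Δλ = -0.0675°
a = sin²(Δφ/2) + cos φ₁ cos φ₂ sin²(Δλ/2) = 0.000008
c = 2·arcsin(√a) = 0.005617 rad = 0.3218°
d = R·c = 6371 × 0.005617 = 35.8 km

35.8 km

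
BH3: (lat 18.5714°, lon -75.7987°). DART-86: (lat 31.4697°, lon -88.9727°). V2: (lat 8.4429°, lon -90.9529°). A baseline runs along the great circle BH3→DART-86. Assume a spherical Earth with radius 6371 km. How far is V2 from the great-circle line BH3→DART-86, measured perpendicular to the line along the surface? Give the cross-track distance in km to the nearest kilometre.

δ₁₃ = central angle BH3→V2 = 0.311713 rad  (haversine)
θ₁₃ = bearing BH3→V2 = 237.474°,  θ₁₂ = bearing BH3→DART-86 = 319.842°
dₓₜ = R·arcsin(sin δ₁₃ · sin(θ₁₃ − θ₁₂)) = 6371·arcsin(0.30669·sin(-82.368°)) = -1967.747 km
|dₓₜ| = 1967.747 km

1968 km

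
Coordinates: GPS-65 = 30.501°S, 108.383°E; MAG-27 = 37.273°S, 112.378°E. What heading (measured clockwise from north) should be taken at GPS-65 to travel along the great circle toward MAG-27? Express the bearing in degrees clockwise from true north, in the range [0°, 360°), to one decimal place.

155.0°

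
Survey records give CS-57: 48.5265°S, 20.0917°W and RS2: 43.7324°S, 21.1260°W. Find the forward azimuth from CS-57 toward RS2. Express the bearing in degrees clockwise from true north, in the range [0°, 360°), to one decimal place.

351.1°

Δλ = -1.0343°
y = sin Δλ · cos φ₂ = -0.013043
x = cos φ₁ sin φ₂ − sin φ₁ cos φ₂ cos Δλ = 0.083487
θ = atan2(y, x) = -8.8796° → 351.1204° (mod 360°)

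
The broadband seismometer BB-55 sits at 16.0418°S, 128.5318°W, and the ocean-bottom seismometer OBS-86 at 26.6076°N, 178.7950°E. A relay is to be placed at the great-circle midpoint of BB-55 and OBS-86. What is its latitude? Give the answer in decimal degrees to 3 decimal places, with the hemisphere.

5.890°N

Bx = cos φ₂ cos Δλ = 0.542144,  By = cos φ₂ sin Δλ = -0.710975
φₘ = atan2(sin φ₁ + sin φ₂, √((cos φ₁ + Bx)² + By²)) = 5.88974°
λₘ = λ₁ + atan2(By, cos φ₁ + Bx) = -153.84469°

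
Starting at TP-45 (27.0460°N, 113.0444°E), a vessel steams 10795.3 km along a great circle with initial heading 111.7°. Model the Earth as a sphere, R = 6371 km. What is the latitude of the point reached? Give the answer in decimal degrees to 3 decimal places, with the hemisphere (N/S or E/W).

δ = d/R = 10795.3/6371 = 1.694444 rad
φ₂ = arcsin(sin φ₁ cos δ + cos φ₁ sin δ cos θ)
   = arcsin(0.45471·-0.12333 + 0.89064·0.99237·-0.36975) = -22.51205°
λ₂ = λ₁ + atan2(sin θ sin δ cos φ₁, cos δ − sin φ₁ sin φ₂) = -160.49293°

22.512°S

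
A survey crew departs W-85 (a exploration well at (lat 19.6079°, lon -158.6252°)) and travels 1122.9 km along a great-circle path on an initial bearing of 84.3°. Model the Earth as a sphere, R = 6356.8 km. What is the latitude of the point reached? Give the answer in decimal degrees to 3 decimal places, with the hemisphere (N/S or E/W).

δ = d/R = 1122.9/6356.8 = 0.176645 rad
φ₂ = arcsin(sin φ₁ cos δ + cos φ₁ sin δ cos θ)
   = arcsin(0.33558·0.98444 + 0.94201·0.17573·0.09932) = 20.29175°
λ₂ = λ₁ + atan2(sin θ sin δ cos φ₁, cos δ − sin φ₁ sin φ₂) = -147.88072°

20.292°N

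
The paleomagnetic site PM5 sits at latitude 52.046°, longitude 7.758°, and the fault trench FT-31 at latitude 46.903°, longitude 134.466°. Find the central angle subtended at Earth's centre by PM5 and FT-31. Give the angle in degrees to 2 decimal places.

Δφ = -5.1430°,  Δλ = 126.7080°
a = sin²(Δφ/2) + cos φ₁ cos φ₂ sin²(Δλ/2) = 0.337705
c = 2·arcsin(√a) = 1.240218 rad = 71.0593°

71.06°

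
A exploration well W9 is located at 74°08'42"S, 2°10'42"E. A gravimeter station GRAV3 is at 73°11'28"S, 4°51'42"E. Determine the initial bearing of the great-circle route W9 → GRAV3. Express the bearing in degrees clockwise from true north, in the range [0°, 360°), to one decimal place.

39.6°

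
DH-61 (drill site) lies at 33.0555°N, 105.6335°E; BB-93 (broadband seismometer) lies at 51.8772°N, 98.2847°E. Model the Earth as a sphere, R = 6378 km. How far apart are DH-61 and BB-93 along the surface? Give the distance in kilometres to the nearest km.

Δφ = 18.8217°,  Δλ = -7.3488°
a = sin²(Δφ/2) + cos φ₁ cos φ₂ sin²(Δλ/2) = 0.028862
c = 2·arcsin(√a) = 0.341430 rad = 19.5625°
d = R·c = 6378 × 0.341430 = 2177.6 km

2178 km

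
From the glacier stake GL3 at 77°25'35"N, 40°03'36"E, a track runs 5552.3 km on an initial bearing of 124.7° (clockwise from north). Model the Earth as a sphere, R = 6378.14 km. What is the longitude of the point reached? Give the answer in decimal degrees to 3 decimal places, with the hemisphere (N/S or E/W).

GL3: φ = +77.42639°, λ = +40.06000°
δ = d/R = 5552.3/6378.14 = 0.870520 rad
φ₂ = arcsin(sin φ₁ cos δ + cos φ₁ sin δ cos θ)
   = arcsin(0.97602·0.64443 + 0.21769·0.76466·-0.56928) = 32.29034°
λ₂ = λ₁ + atan2(sin θ sin δ cos φ₁, cos δ − sin φ₁ sin φ₂) = 88.10512°

88.105°E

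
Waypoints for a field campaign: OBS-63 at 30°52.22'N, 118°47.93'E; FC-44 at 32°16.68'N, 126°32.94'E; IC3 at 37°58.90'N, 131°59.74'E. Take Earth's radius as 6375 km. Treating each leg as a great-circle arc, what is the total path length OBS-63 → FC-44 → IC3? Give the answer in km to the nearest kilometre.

OBS-63: φ = +30.87033°, λ = +118.79883°
FC-44: φ = +32.27800°, λ = +126.54900°
IC3: φ = +37.98167°, λ = +131.99567°
OBS-63→FC-44: c = 0.117802 rad, d = 750.99 km
FC-44→IC3: c = 0.126255 rad, d = 804.88 km
Total = 750.99 + 804.88 = 1555.86 km

1556 km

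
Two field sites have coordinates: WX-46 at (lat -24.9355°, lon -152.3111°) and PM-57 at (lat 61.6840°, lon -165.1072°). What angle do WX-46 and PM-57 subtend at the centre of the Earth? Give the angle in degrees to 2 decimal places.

87.23°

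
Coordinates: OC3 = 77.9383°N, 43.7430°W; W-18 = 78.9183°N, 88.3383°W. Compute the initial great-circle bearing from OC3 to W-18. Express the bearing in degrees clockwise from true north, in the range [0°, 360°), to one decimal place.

Δλ = -44.5953°
y = sin Δλ · cos φ₂ = -0.134949
x = cos φ₁ sin φ₂ − sin φ₁ cos φ₂ cos Δλ = 0.071222
θ = atan2(y, x) = -62.1763° → 297.8237° (mod 360°)

297.8°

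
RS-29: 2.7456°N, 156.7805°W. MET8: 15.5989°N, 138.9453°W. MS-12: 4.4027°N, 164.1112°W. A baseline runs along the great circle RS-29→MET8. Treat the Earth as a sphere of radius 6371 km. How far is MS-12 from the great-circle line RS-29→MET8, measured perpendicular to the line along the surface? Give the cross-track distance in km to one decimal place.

640.7 km

δ₁₃ = central angle RS-29→MS-12 = 0.130926 rad  (haversine)
θ₁₃ = bearing RS-29→MS-12 = 282.973°,  θ₁₂ = bearing RS-29→MET8 = 52.707°
dₓₜ = R·arcsin(sin δ₁₃ · sin(θ₁₃ − θ₁₂)) = 6371·arcsin(0.13055·sin(230.266°)) = -640.711 km
|dₓₜ| = 640.711 km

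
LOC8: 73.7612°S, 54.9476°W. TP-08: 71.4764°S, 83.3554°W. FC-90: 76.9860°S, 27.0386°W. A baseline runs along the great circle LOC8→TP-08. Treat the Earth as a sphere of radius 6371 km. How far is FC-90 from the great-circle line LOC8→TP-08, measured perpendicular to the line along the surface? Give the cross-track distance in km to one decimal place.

505.1 km

δ₁₃ = central angle LOC8→FC-90 = 0.133573 rad  (haversine)
θ₁₃ = bearing LOC8→FC-90 = 127.678°,  θ₁₂ = bearing LOC8→TP-08 = 271.189°
dₓₜ = R·arcsin(sin δ₁₃ · sin(θ₁₃ − θ₁₂)) = 6371·arcsin(0.13318·sin(-143.511°)) = -505.081 km
|dₓₜ| = 505.081 km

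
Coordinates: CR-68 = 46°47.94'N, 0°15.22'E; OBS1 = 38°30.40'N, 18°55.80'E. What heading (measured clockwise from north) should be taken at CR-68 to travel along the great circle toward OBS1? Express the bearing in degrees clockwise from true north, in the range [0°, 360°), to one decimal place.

114.5°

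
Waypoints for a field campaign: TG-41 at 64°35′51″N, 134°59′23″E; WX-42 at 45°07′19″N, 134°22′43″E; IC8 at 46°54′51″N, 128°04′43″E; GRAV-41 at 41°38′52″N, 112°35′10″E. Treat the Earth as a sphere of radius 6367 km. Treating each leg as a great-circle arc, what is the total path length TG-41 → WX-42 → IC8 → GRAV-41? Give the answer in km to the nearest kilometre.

TG-41: φ = +64.59750°, λ = +134.98972°
WX-42: φ = +45.12194°, λ = +134.37861°
IC8: φ = +46.91417°, λ = +128.07861°
GRAV-41: φ = +41.64778°, λ = +112.58611°
TG-41→WX-42: c = 0.339964 rad, d = 2164.55 km
WX-42→IC8: c = 0.082485 rad, d = 525.18 km
IC8→GRAV-41: c = 0.213798 rad, d = 1361.25 km
Total = 2164.55 + 525.18 + 1361.25 = 4050.98 km

4051 km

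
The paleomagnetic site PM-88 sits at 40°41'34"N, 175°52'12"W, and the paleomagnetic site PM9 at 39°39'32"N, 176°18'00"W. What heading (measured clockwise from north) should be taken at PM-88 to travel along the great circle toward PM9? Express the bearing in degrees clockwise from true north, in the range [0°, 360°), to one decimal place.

PM-88: φ = +40.69278°, λ = -175.87000°
PM9: φ = +39.65889°, λ = -176.30000°
Δλ = -0.4300°
y = sin Δλ · cos φ₂ = -0.005778
x = cos φ₁ sin φ₂ − sin φ₁ cos φ₂ cos Δλ = -0.018030
θ = atan2(y, x) = -162.2318° → 197.7682° (mod 360°)

197.8°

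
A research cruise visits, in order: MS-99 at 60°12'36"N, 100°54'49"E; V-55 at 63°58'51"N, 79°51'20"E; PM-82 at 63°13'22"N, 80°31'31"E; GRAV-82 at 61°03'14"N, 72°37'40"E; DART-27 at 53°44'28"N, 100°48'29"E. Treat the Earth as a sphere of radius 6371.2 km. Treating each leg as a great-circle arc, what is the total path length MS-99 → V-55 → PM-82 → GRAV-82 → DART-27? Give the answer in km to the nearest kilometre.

MS-99: φ = +60.21000°, λ = +100.91361°
V-55: φ = +63.98083°, λ = +79.85556°
PM-82: φ = +63.22278°, λ = +80.52528°
GRAV-82: φ = +61.05389°, λ = +72.62778°
DART-27: φ = +53.74111°, λ = +100.80806°
MS-99→V-55: c = 0.183121 rad, d = 1166.70 km
V-55→PM-82: c = 0.014214 rad, d = 90.56 km
PM-82→GRAV-82: c = 0.074643 rad, d = 475.56 km
GRAV-82→DART-27: c = 0.291074 rad, d = 1854.49 km
Total = 1166.70 + 90.56 + 475.56 + 1854.49 = 3587.32 km

3587 km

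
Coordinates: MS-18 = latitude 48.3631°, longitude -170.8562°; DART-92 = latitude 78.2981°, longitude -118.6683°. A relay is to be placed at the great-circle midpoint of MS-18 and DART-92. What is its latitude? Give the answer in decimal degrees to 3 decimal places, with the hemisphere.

Bx = cos φ₂ cos Δλ = 0.124344,  By = cos φ₂ sin Δλ = 0.160233
φₘ = atan2(sin φ₁ + sin φ₂, √((cos φ₁ + Bx)² + By²)) = 65.00704°
λₘ = λ₁ + atan2(By, cos φ₁ + Bx) = -159.37297°

65.007°N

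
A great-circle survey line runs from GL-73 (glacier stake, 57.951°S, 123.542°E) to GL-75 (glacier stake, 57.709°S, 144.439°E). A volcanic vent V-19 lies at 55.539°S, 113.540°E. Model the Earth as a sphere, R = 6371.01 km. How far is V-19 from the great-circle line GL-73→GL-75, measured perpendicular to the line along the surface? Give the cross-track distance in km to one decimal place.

136.5 km

δ₁₃ = central angle GL-73→V-19 = 0.104445 rad  (haversine)
θ₁₃ = bearing GL-73→V-19 = 289.497°,  θ₁₂ = bearing GL-73→GL-75 = 97.640°
dₓₜ = R·arcsin(sin δ₁₃ · sin(θ₁₃ − θ₁₂)) = 6371.01·arcsin(0.10426·sin(191.857°)) = -136.484 km
|dₓₜ| = 136.484 km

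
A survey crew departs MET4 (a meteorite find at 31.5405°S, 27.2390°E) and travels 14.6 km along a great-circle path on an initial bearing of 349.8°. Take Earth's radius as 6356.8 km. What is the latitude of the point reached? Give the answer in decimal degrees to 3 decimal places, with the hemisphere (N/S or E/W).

δ = d/R = 14.6/6356.8 = 0.002297 rad
φ₂ = arcsin(sin φ₁ cos δ + cos φ₁ sin δ cos θ)
   = arcsin(-0.52310·1.00000 + 0.85227·0.00230·0.98420) = -31.41098°
λ₂ = λ₁ + atan2(sin θ sin δ cos φ₁, cos δ − sin φ₁ sin φ₂) = 27.21170°

31.411°S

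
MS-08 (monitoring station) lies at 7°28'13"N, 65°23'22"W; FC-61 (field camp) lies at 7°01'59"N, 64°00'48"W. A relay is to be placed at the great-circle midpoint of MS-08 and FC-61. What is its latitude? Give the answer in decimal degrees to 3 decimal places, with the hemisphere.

7.252°N

MS-08: φ = +7.47028°, λ = -65.38944°
FC-61: φ = +7.03306°, λ = -64.01333°
Bx = cos φ₂ cos Δλ = 0.992189,  By = cos φ₂ sin Δλ = 0.023835
φₘ = atan2(sin φ₁ + sin φ₂, √((cos φ₁ + Bx)² + By²)) = 7.25218°
λₘ = λ₁ + atan2(By, cos φ₁ + Bx) = -64.70105°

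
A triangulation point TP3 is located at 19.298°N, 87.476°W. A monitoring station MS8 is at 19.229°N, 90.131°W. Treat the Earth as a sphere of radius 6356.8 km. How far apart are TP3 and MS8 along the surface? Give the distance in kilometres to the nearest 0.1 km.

278.2 km

Δφ = -0.0690°,  Δλ = -2.6550°
a = sin²(Δφ/2) + cos φ₁ cos φ₂ sin²(Δλ/2) = 0.000479
c = 2·arcsin(√a) = 0.043760 rad = 2.5073°
d = R·c = 6356.8 × 0.043760 = 278.2 km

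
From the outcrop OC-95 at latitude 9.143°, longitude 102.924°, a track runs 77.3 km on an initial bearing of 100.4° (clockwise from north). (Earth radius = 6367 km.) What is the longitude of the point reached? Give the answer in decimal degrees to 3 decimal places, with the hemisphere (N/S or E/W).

δ = d/R = 77.3/6367 = 0.012141 rad
φ₂ = arcsin(sin φ₁ cos δ + cos φ₁ sin δ cos θ)
   = arcsin(0.15890·0.99993 + 0.98729·0.01214·-0.18052) = 9.01677°
λ₂ = λ₁ + atan2(sin θ sin δ cos φ₁, cos δ − sin φ₁ sin φ₂) = 103.61674°

103.617°E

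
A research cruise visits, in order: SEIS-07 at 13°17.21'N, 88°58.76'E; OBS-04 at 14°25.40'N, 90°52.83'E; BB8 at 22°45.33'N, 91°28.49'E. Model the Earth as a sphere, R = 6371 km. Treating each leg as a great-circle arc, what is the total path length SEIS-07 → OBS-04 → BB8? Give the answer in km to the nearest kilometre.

SEIS-07: φ = +13.28683°, λ = +88.97933°
OBS-04: φ = +14.42333°, λ = +90.88050°
BB8: φ = +22.75550°, λ = +91.47483°
SEIS-07→OBS-04: c = 0.037832 rad, d = 241.03 km
OBS-04→BB8: c = 0.145755 rad, d = 928.60 km
Total = 241.03 + 928.60 = 1169.63 km

1170 km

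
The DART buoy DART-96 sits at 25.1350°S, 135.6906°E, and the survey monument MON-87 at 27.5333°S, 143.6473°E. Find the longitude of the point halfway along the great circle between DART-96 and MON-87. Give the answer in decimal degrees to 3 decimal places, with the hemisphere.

Bx = cos φ₂ cos Δλ = 0.878206,  By = cos φ₂ sin Δλ = 0.122747
φₘ = atan2(sin φ₁ + sin φ₂, √((cos φ₁ + Bx)² + By²)) = -26.38914°
λₘ = λ₁ + atan2(By, cos φ₁ + Bx) = 139.62766°

139.628°E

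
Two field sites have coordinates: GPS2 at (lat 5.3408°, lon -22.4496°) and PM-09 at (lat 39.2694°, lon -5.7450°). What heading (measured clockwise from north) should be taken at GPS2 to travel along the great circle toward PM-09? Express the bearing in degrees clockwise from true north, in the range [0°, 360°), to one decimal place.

21.6°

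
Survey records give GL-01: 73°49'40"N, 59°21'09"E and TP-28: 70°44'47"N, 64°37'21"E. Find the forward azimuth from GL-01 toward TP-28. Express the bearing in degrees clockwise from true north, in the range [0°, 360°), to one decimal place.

GL-01: φ = +73.82778°, λ = +59.35250°
TP-28: φ = +70.74639°, λ = +64.62250°
Δλ = 5.2700°
y = sin Δλ · cos φ₂ = 0.030287
x = cos φ₁ sin φ₂ − sin φ₁ cos φ₂ cos Δλ = -0.052416
θ = atan2(y, x) = 149.9795° → 149.9795° (mod 360°)

150.0°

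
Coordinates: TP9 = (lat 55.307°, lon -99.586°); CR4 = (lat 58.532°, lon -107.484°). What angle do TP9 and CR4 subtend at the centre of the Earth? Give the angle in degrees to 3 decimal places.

5.378°

Δφ = 3.2250°,  Δλ = -7.8980°
a = sin²(Δφ/2) + cos φ₁ cos φ₂ sin²(Δλ/2) = 0.002201
c = 2·arcsin(√a) = 0.093865 rad = 5.3781°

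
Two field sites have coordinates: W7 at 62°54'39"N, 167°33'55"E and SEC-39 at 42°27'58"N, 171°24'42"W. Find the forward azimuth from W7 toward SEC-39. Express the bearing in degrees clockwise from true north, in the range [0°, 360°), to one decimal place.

W7: φ = +62.91083°, λ = +167.56528°
SEC-39: φ = +42.46611°, λ = -171.41167°
Δλ = 21.0231°
y = sin Δλ · cos φ₂ = 0.264637
x = cos φ₁ sin φ₂ − sin φ₁ cos φ₂ cos Δλ = -0.305588
θ = atan2(y, x) = 139.1076° → 139.1076° (mod 360°)

139.1°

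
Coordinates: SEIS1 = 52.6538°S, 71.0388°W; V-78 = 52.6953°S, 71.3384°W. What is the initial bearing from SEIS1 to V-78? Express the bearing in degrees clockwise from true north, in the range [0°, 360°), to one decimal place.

Δλ = -0.2996°
y = sin Δλ · cos φ₂ = -0.003169
x = cos φ₁ sin φ₂ − sin φ₁ cos φ₂ cos Δλ = -0.000731
θ = atan2(y, x) = -102.9874° → 257.0126° (mod 360°)

257.0°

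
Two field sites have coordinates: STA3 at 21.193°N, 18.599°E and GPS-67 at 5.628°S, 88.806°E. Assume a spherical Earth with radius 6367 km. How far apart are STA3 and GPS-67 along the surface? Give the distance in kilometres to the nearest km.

8203 km

Δφ = -26.8210°,  Δλ = 70.2070°
a = sin²(Δφ/2) + cos φ₁ cos φ₂ sin²(Δλ/2) = 0.360627
c = 2·arcsin(√a) = 1.288308 rad = 73.8146°
d = R·c = 6367 × 1.288308 = 8202.7 km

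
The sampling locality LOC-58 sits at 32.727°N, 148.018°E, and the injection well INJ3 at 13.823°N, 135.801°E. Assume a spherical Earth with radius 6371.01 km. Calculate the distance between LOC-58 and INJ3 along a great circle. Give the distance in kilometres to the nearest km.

2440 km

Δφ = -18.9040°,  Δλ = -12.2170°
a = sin²(Δφ/2) + cos φ₁ cos φ₂ sin²(Δλ/2) = 0.036219
c = 2·arcsin(√a) = 0.382960 rad = 21.9420°
d = R·c = 6371.01 × 0.382960 = 2439.8 km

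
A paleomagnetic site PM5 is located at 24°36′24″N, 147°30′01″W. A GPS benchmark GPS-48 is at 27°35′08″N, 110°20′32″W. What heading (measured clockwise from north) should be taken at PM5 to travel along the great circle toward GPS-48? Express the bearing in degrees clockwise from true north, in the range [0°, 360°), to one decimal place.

PM5: φ = +24.60667°, λ = -147.50028°
GPS-48: φ = +27.58556°, λ = -110.34222°
Δλ = 37.1581°
y = sin Δλ · cos φ₂ = 0.535352
x = cos φ₁ sin φ₂ − sin φ₁ cos φ₂ cos Δλ = 0.126896
θ = atan2(y, x) = 76.6651° → 76.6651° (mod 360°)

76.7°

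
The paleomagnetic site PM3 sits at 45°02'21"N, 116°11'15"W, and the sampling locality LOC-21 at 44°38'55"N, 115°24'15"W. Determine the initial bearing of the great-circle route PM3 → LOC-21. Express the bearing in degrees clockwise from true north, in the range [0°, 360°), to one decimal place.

124.8°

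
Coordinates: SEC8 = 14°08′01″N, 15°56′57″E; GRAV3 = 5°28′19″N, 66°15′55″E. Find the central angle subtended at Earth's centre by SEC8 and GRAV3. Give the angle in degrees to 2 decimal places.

SEC8: φ = +14.13361°, λ = +15.94917°
GRAV3: φ = +5.47194°, λ = +66.26528°
Δφ = -8.6617°,  Δλ = 50.3161°
a = sin²(Δφ/2) + cos φ₁ cos φ₂ sin²(Δλ/2) = 0.180158
c = 2·arcsin(√a) = 0.876708 rad = 50.2317°

50.23°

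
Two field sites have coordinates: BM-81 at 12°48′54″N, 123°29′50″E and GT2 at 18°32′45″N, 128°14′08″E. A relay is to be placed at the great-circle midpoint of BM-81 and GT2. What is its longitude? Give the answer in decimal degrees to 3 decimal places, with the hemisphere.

125.833°E

BM-81: φ = +12.81500°, λ = +123.49722°
GT2: φ = +18.54583°, λ = +128.23556°
Bx = cos φ₂ cos Δλ = 0.944829,  By = cos φ₂ sin Δλ = 0.078316
φₘ = atan2(sin φ₁ + sin φ₂, √((cos φ₁ + Bx)² + By²)) = 15.69317°
λₘ = λ₁ + atan2(By, cos φ₁ + Bx) = 125.83308°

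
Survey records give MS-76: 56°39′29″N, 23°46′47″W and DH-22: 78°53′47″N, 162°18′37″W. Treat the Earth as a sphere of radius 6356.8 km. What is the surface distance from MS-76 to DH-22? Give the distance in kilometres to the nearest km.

MS-76: φ = +56.65806°, λ = -23.77972°
DH-22: φ = +78.89639°, λ = -162.31028°
Δφ = 22.2383°,  Δλ = -138.5306°
a = sin²(Δφ/2) + cos φ₁ cos φ₂ sin²(Δλ/2) = 0.129774
c = 2·arcsin(√a) = 0.737054 rad = 42.2301°
d = R·c = 6356.8 × 0.737054 = 4685.3 km

4685 km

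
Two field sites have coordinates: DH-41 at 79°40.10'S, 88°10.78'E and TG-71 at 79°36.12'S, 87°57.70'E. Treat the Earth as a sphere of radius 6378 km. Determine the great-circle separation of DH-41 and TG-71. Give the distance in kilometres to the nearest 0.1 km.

DH-41: φ = -79.66833°, λ = +88.17967°
TG-71: φ = -79.60200°, λ = +87.96167°
Δφ = 0.0663°,  Δλ = -0.2180°
a = sin²(Δφ/2) + cos φ₁ cos φ₂ sin²(Δλ/2) = 0.000000
c = 2·arcsin(√a) = 0.001345 rad = 0.0771°
d = R·c = 6378 × 0.001345 = 8.6 km

8.6 km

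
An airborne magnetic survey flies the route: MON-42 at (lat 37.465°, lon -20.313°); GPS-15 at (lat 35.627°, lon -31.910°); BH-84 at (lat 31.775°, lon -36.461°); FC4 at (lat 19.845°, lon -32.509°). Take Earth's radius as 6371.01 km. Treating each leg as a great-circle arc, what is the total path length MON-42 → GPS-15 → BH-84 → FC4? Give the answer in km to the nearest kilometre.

MON-42→GPS-15: c = 0.165628 rad, d = 1055.22 km
GPS-15→BH-84: c = 0.094245 rad, d = 600.43 km
BH-84→FC4: c = 0.217224 rad, d = 1383.94 km
Total = 1055.22 + 600.43 + 1383.94 = 3039.59 km

3040 km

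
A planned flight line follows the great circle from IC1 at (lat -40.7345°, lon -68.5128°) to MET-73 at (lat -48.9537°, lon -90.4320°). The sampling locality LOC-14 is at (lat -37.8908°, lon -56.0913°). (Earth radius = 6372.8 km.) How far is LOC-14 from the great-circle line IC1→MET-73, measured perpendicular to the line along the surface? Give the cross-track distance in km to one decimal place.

δ₁₃ = central angle IC1→LOC-14 = 0.174748 rad  (haversine)
θ₁₃ = bearing IC1→LOC-14 = 77.525°,  θ₁₂ = bearing IC1→MET-73 = 234.642°
dₓₜ = R·arcsin(sin δ₁₃ · sin(θ₁₃ − θ₁₂)) = 6372.8·arcsin(0.17386·sin(-157.117°)) = -431.161 km
|dₓₜ| = 431.161 km

431.2 km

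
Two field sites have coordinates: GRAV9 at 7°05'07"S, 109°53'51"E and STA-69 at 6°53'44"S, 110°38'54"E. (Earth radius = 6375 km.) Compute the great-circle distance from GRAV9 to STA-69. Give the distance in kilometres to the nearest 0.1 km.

85.6 km

GRAV9: φ = -7.08528°, λ = +109.89750°
STA-69: φ = -6.89556°, λ = +110.64833°
Δφ = 0.1897°,  Δλ = 0.7508°
a = sin²(Δφ/2) + cos φ₁ cos φ₂ sin²(Δλ/2) = 0.000045
c = 2·arcsin(√a) = 0.013422 rad = 0.7690°
d = R·c = 6375 × 0.013422 = 85.6 km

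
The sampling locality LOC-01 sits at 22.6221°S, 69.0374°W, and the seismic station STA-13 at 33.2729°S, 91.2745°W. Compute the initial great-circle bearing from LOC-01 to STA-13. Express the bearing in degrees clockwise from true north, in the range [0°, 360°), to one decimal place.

236.6°

Δλ = -22.2371°
y = sin Δλ · cos φ₂ = -0.316401
x = cos φ₁ sin φ₂ − sin φ₁ cos φ₂ cos Δλ = -0.208741
θ = atan2(y, x) = -123.4142° → 236.5858° (mod 360°)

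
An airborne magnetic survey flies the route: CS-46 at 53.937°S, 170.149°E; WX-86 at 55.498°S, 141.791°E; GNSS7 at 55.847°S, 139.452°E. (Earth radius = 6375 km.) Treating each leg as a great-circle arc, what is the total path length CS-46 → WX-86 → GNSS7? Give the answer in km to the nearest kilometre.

CS-46→WX-86: c = 0.285168 rad, d = 1817.95 km
WX-86→GNSS7: c = 0.023812 rad, d = 151.80 km
Total = 1817.95 + 151.80 = 1969.75 km

1970 km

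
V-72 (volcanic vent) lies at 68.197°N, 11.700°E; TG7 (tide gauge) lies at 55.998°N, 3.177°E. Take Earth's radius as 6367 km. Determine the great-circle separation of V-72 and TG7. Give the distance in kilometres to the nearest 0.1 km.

1423.1 km

Δφ = -12.1990°,  Δλ = -8.5230°
a = sin²(Δφ/2) + cos φ₁ cos φ₂ sin²(Δλ/2) = 0.012437
c = 2·arcsin(√a) = 0.223508 rad = 12.8061°
d = R·c = 6367 × 0.223508 = 1423.1 km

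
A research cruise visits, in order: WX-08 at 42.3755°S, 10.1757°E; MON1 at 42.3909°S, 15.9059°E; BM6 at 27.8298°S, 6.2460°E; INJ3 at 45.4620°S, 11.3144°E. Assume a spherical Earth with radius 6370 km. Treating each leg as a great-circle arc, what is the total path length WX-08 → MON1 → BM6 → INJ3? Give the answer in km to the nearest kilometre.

WX-08→MON1: c = 0.073860 rad, d = 470.49 km
MON1→BM6: c = 0.288684 rad, d = 1838.92 km
BM6→INJ3: c = 0.315648 rad, d = 2010.68 km
Total = 470.49 + 1838.92 + 2010.68 = 4320.08 km

4320 km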